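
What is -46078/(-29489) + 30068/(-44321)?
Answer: 1155547786/1306981969 ≈ 0.88413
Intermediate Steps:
-46078/(-29489) + 30068/(-44321) = -46078*(-1/29489) + 30068*(-1/44321) = 46078/29489 - 30068/44321 = 1155547786/1306981969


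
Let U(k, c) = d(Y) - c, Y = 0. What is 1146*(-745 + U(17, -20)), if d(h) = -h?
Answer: -830850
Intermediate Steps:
U(k, c) = -c (U(k, c) = -1*0 - c = 0 - c = -c)
1146*(-745 + U(17, -20)) = 1146*(-745 - 1*(-20)) = 1146*(-745 + 20) = 1146*(-725) = -830850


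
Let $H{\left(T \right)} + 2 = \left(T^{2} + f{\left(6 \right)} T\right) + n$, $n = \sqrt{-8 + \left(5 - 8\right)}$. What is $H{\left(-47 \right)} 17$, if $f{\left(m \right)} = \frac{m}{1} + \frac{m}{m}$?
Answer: $31926 + 17 i \sqrt{11} \approx 31926.0 + 56.383 i$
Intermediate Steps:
$n = i \sqrt{11}$ ($n = \sqrt{-8 - 3} = \sqrt{-11} = i \sqrt{11} \approx 3.3166 i$)
$f{\left(m \right)} = 1 + m$ ($f{\left(m \right)} = m 1 + 1 = m + 1 = 1 + m$)
$H{\left(T \right)} = -2 + T^{2} + 7 T + i \sqrt{11}$ ($H{\left(T \right)} = -2 + \left(\left(T^{2} + \left(1 + 6\right) T\right) + i \sqrt{11}\right) = -2 + \left(\left(T^{2} + 7 T\right) + i \sqrt{11}\right) = -2 + \left(T^{2} + 7 T + i \sqrt{11}\right) = -2 + T^{2} + 7 T + i \sqrt{11}$)
$H{\left(-47 \right)} 17 = \left(-2 + \left(-47\right)^{2} + 7 \left(-47\right) + i \sqrt{11}\right) 17 = \left(-2 + 2209 - 329 + i \sqrt{11}\right) 17 = \left(1878 + i \sqrt{11}\right) 17 = 31926 + 17 i \sqrt{11}$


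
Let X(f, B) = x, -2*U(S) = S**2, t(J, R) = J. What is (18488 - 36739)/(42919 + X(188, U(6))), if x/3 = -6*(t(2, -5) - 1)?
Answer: -18251/42901 ≈ -0.42542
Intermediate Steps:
U(S) = -S**2/2
x = -18 (x = 3*(-6*(2 - 1)) = 3*(-6*1) = 3*(-6) = -18)
X(f, B) = -18
(18488 - 36739)/(42919 + X(188, U(6))) = (18488 - 36739)/(42919 - 18) = -18251/42901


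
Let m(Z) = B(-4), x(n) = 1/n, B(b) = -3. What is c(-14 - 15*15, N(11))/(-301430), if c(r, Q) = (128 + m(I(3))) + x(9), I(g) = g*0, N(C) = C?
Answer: -563/1356435 ≈ -0.00041506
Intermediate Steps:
I(g) = 0
m(Z) = -3
c(r, Q) = 1126/9 (c(r, Q) = (128 - 3) + 1/9 = 125 + 1/9 = 1126/9)
c(-14 - 15*15, N(11))/(-301430) = (1126/9)/(-301430) = (1126/9)*(-1/301430) = -563/1356435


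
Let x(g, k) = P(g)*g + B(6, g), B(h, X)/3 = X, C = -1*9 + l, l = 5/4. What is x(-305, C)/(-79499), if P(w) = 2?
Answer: 1525/79499 ≈ 0.019183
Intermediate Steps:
l = 5/4 (l = 5*(¼) = 5/4 ≈ 1.2500)
C = -31/4 (C = -1*9 + 5/4 = -9 + 5/4 = -31/4 ≈ -7.7500)
B(h, X) = 3*X
x(g, k) = 5*g (x(g, k) = 2*g + 3*g = 5*g)
x(-305, C)/(-79499) = (5*(-305))/(-79499) = -1525*(-1/79499) = 1525/79499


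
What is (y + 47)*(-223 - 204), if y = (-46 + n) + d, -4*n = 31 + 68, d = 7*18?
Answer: -174643/4 ≈ -43661.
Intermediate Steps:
d = 126
n = -99/4 (n = -(31 + 68)/4 = -¼*99 = -99/4 ≈ -24.750)
y = 221/4 (y = (-46 - 99/4) + 126 = -283/4 + 126 = 221/4 ≈ 55.250)
(y + 47)*(-223 - 204) = (221/4 + 47)*(-223 - 204) = (409/4)*(-427) = -174643/4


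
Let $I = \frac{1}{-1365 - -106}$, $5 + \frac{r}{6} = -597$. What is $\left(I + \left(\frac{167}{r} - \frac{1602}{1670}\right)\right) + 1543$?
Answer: $\frac{5855210913557}{3797169180} \approx 1542.0$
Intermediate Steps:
$r = -3612$ ($r = -30 + 6 \left(-597\right) = -30 - 3582 = -3612$)
$I = - \frac{1}{1259}$ ($I = \frac{1}{-1365 + 106} = \frac{1}{-1259} = - \frac{1}{1259} \approx -0.00079428$)
$\left(I + \left(\frac{167}{r} - \frac{1602}{1670}\right)\right) + 1543 = \left(- \frac{1}{1259} + \left(\frac{167}{-3612} - \frac{1602}{1670}\right)\right) + 1543 = \left(- \frac{1}{1259} + \left(167 \left(- \frac{1}{3612}\right) - \frac{801}{835}\right)\right) + 1543 = \left(- \frac{1}{1259} - \frac{3032657}{3016020}\right) + 1543 = - \frac{3821131183}{3797169180} + 1543 = \frac{5855210913557}{3797169180}$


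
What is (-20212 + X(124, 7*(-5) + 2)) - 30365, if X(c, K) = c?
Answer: -50453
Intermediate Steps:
(-20212 + X(124, 7*(-5) + 2)) - 30365 = (-20212 + 124) - 30365 = -20088 - 30365 = -50453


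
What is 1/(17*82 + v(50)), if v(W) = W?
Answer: 1/1444 ≈ 0.00069252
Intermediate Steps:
1/(17*82 + v(50)) = 1/(17*82 + 50) = 1/(1394 + 50) = 1/1444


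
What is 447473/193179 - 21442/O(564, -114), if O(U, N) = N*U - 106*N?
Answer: 1528089133/560347886 ≈ 2.7270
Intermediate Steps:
O(U, N) = -106*N + N*U
447473/193179 - 21442/O(564, -114) = 447473/193179 - 21442*(-1/(114*(-106 + 564))) = 447473*(1/193179) - 21442/((-114*458)) = 447473/193179 - 21442/(-52212) = 447473/193179 - 21442*(-1/52212) = 447473/193179 + 10721/26106 = 1528089133/560347886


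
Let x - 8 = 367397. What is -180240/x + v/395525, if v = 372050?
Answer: 523228834/1162542901 ≈ 0.45007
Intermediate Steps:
x = 367405 (x = 8 + 367397 = 367405)
-180240/x + v/395525 = -180240/367405 + 372050/395525 = -180240*1/367405 + 372050*(1/395525) = -36048/73481 + 14882/15821 = 523228834/1162542901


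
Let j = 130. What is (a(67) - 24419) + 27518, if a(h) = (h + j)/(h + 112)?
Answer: 554918/179 ≈ 3100.1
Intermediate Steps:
a(h) = (130 + h)/(112 + h) (a(h) = (h + 130)/(h + 112) = (130 + h)/(112 + h))
(a(67) - 24419) + 27518 = ((130 + 67)/(112 + 67) - 24419) + 27518 = (197/179 - 24419) + 27518 = -4370804/179 + 27518 = 554918/179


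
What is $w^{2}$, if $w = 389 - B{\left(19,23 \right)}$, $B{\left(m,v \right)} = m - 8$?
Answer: $142884$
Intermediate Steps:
$B{\left(m,v \right)} = -8 + m$ ($B{\left(m,v \right)} = m - 8 = -8 + m$)
$w = 378$ ($w = 389 - \left(-8 + 19\right) = 389 - 11 = 378$)
$w^{2} = 378^{2} = 142884$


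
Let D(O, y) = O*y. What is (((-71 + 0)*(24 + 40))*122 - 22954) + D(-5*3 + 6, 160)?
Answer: -578762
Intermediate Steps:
(((-71 + 0)*(24 + 40))*122 - 22954) + D(-5*3 + 6, 160) = (((-71 + 0)*(24 + 40))*122 - 22954) + (-5*3 + 6)*160 = (-71*64*122 - 22954) + (-15 + 6)*160 = (-4544*122 - 22954) - 9*160 = (-554368 - 22954) - 1440 = -577322 - 1440 = -578762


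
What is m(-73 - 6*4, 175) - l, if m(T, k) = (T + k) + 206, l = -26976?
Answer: 27260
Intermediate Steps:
m(T, k) = 206 + T + k
m(-73 - 6*4, 175) - l = (206 + (-73 - 6*4) + 175) - 1*(-26976) = (206 + (-73 - 24) + 175) + 26976 = (206 - 97 + 175) + 26976 = 284 + 26976 = 27260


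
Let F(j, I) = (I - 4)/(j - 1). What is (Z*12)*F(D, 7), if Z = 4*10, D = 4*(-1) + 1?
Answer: -360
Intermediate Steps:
D = -3 (D = -4 + 1 = -3)
Z = 40
F(j, I) = (-4 + I)/(-1 + j)
(Z*12)*F(D, 7) = (40*12)*((-4 + 7)/(-1 - 3)) = 480*(3/(-4)) = 480*(-¼*3) = 480*(-¾) = -360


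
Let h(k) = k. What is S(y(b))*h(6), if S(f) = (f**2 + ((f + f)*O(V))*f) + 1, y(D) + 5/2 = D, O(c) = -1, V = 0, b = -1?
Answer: -135/2 ≈ -67.500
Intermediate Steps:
y(D) = -5/2 + D
S(f) = 1 - f**2 (S(f) = (f**2 + ((f + f)*(-1))*f) + 1 = (f**2 + ((2*f)*(-1))*f) + 1 = (f**2 + (-2*f)*f) + 1 = (f**2 - 2*f**2) + 1 = -f**2 + 1 = 1 - f**2)
S(y(b))*h(6) = (1 - (-5/2 - 1)**2)*6 = (1 - (-7/2)**2)*6 = (1 - 1*49/4)*6 = (1 - 49/4)*6 = -45/4*6 = -135/2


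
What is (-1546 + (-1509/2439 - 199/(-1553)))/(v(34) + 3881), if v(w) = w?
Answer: -1952581966/4943035935 ≈ -0.39502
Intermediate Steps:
(-1546 + (-1509/2439 - 199/(-1553)))/(v(34) + 3881) = (-1546 + (-1509/2439 - 199/(-1553)))/(34 + 3881) = (-1546 + (-1509*1/2439 - 199*(-1/1553)))/3915 = (-1546 + (-503/813 + 199/1553))*(1/3915) = (-1546 - 619372/1262589)*(1/3915) = -1952581966/1262589*1/3915 = -1952581966/4943035935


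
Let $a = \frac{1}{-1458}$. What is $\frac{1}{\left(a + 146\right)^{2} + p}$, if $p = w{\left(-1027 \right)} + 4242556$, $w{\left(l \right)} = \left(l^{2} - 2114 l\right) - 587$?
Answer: $\frac{2125764}{15920041740553} \approx 1.3353 \cdot 10^{-7}$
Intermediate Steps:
$a = - \frac{1}{1458} \approx -0.00068587$
$w{\left(l \right)} = -587 + l^{2} - 2114 l$
$p = 7467776$ ($p = \left(-587 + \left(-1027\right)^{2} - -2171078\right) + 4242556 = \left(-587 + 1054729 + 2171078\right) + 4242556 = 3225220 + 4242556 = 7467776$)
$\frac{1}{\left(a + 146\right)^{2} + p} = \frac{1}{\left(- \frac{1}{1458} + 146\right)^{2} + 7467776} = \frac{1}{\left(\frac{212867}{1458}\right)^{2} + 7467776} = \frac{1}{\frac{45312359689}{2125764} + 7467776} = \frac{1}{\frac{15920041740553}{2125764}} = \frac{2125764}{15920041740553}$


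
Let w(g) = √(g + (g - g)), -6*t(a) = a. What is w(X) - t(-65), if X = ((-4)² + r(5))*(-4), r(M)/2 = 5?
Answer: -65/6 + 2*I*√26 ≈ -10.833 + 10.198*I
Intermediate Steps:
t(a) = -a/6
r(M) = 10 (r(M) = 2*5 = 10)
X = -104 (X = ((-4)² + 10)*(-4) = (16 + 10)*(-4) = 26*(-4) = -104)
w(g) = √g (w(g) = √(g + 0) = √g)
w(X) - t(-65) = √(-104) - (-1)*(-65)/6 = 2*I*√26 - 1*65/6 = 2*I*√26 - 65/6 = -65/6 + 2*I*√26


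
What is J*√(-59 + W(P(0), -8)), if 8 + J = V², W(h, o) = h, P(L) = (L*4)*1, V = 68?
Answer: 4616*I*√59 ≈ 35456.0*I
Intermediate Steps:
P(L) = 4*L (P(L) = (4*L)*1 = 4*L)
J = 4616 (J = -8 + 68² = -8 + 4624 = 4616)
J*√(-59 + W(P(0), -8)) = 4616*√(-59 + 4*0) = 4616*√(-59 + 0) = 4616*√(-59) = 4616*(I*√59) = 4616*I*√59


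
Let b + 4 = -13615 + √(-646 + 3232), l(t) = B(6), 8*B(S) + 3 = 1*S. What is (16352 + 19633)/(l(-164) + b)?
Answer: -31364238120/11869719097 - 2303040*√2586/11869719097 ≈ -2.6522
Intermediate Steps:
B(S) = -3/8 + S/8 (B(S) = -3/8 + (1*S)/8 = -3/8 + S/8)
l(t) = 3/8 (l(t) = -3/8 + (⅛)*6 = -3/8 + ¾ = 3/8)
b = -13619 + √2586 (b = -4 + (-13615 + √(-646 + 3232)) = -4 + (-13615 + √2586) = -13619 + √2586 ≈ -13568.)
(16352 + 19633)/(l(-164) + b) = (16352 + 19633)/(3/8 + (-13619 + √2586)) = 35985/(-108949/8 + √2586)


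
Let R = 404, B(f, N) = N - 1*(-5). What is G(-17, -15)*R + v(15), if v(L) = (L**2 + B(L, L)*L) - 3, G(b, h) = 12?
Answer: 5370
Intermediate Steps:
B(f, N) = 5 + N (B(f, N) = N + 5 = 5 + N)
v(L) = -3 + L**2 + L*(5 + L) (v(L) = (L**2 + (5 + L)*L) - 3 = (L**2 + L*(5 + L)) - 3 = -3 + L**2 + L*(5 + L))
G(-17, -15)*R + v(15) = 12*404 + (-3 + 15**2 + 15*(5 + 15)) = 4848 + (-3 + 225 + 15*20) = 4848 + (-3 + 225 + 300) = 4848 + 522 = 5370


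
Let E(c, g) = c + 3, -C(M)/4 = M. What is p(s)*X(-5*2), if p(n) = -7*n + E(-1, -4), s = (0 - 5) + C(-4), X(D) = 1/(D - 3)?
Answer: 75/13 ≈ 5.7692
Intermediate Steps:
C(M) = -4*M
X(D) = 1/(-3 + D)
s = 11 (s = (0 - 5) - 4*(-4) = -5 + 16 = 11)
E(c, g) = 3 + c
p(n) = 2 - 7*n (p(n) = -7*n + (3 - 1) = -7*n + 2 = 2 - 7*n)
p(s)*X(-5*2) = (2 - 7*11)/(-3 - 5*2) = (2 - 77)/(-3 - 10) = -75/(-13) = -75*(-1/13) = 75/13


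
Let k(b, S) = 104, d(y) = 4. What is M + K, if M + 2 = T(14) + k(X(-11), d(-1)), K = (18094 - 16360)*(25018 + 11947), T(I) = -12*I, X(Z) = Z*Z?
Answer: 64097244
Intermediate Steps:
X(Z) = Z²
K = 64097310 (K = 1734*36965 = 64097310)
M = -66 (M = -2 + (-12*14 + 104) = -2 + (-168 + 104) = -2 - 64 = -66)
M + K = -66 + 64097310 = 64097244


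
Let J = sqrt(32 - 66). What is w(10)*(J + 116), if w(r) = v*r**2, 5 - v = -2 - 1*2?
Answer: 104400 + 900*I*sqrt(34) ≈ 1.044e+5 + 5247.9*I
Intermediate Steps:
v = 9 (v = 5 - (-2 - 1*2) = 5 - (-2 - 2) = 5 - 1*(-4) = 5 + 4 = 9)
J = I*sqrt(34) (J = sqrt(-34) = I*sqrt(34) ≈ 5.8309*I)
w(r) = 9*r**2
w(10)*(J + 116) = (9*10**2)*(I*sqrt(34) + 116) = (9*100)*(116 + I*sqrt(34)) = 900*(116 + I*sqrt(34)) = 104400 + 900*I*sqrt(34)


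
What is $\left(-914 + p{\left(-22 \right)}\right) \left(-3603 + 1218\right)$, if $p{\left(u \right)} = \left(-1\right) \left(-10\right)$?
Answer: $2156040$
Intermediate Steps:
$p{\left(u \right)} = 10$
$\left(-914 + p{\left(-22 \right)}\right) \left(-3603 + 1218\right) = \left(-914 + 10\right) \left(-3603 + 1218\right) = \left(-904\right) \left(-2385\right) = 2156040$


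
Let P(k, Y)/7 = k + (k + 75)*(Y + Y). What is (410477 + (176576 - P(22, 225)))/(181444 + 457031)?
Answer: 93783/212825 ≈ 0.44066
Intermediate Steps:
P(k, Y) = 7*k + 14*Y*(75 + k) (P(k, Y) = 7*(k + (k + 75)*(Y + Y)) = 7*(k + (75 + k)*(2*Y)) = 7*(k + 2*Y*(75 + k)) = 7*k + 14*Y*(75 + k))
(410477 + (176576 - P(22, 225)))/(181444 + 457031) = (410477 + (176576 - (7*22 + 1050*225 + 14*225*22)))/(181444 + 457031) = (410477 + (176576 - (154 + 236250 + 69300)))/638475 = (410477 + (176576 - 1*305704))*(1/638475) = (410477 + (176576 - 305704))*(1/638475) = (410477 - 129128)*(1/638475) = 281349*(1/638475) = 93783/212825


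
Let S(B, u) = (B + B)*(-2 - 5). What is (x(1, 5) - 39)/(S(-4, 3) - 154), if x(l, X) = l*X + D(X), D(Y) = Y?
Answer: 29/98 ≈ 0.29592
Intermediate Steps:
S(B, u) = -14*B (S(B, u) = (2*B)*(-7) = -14*B)
x(l, X) = X + X*l (x(l, X) = l*X + X = X*l + X = X + X*l)
(x(1, 5) - 39)/(S(-4, 3) - 154) = (5*(1 + 1) - 39)/(-14*(-4) - 154) = (5*2 - 39)/(56 - 154) = (10 - 39)/(-98) = -29*(-1/98) = 29/98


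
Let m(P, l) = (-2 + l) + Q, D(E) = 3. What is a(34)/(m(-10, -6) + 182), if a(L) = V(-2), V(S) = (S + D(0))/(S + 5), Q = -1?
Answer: 1/519 ≈ 0.0019268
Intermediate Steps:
V(S) = (3 + S)/(5 + S) (V(S) = (S + 3)/(S + 5) = (3 + S)/(5 + S))
m(P, l) = -3 + l (m(P, l) = (-2 + l) - 1 = -3 + l)
a(L) = 1/3 (a(L) = (3 - 2)/(5 - 2) = 1/3)
a(34)/(m(-10, -6) + 182) = 1/(3*((-3 - 6) + 182)) = 1/(3*(-9 + 182)) = (1/3)/173 = (1/3)*(1/173) = 1/519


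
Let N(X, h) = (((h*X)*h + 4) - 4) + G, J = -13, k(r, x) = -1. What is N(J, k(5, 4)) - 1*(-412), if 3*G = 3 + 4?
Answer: 1204/3 ≈ 401.33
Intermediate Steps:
G = 7/3 (G = (3 + 4)/3 = (⅓)*7 = 7/3 ≈ 2.3333)
N(X, h) = 7/3 + X*h² (N(X, h) = (((h*X)*h + 4) - 4) + 7/3 = (((X*h)*h + 4) - 4) + 7/3 = ((X*h² + 4) - 4) + 7/3 = ((4 + X*h²) - 4) + 7/3 = X*h² + 7/3 = 7/3 + X*h²)
N(J, k(5, 4)) - 1*(-412) = (7/3 - 13*(-1)²) - 1*(-412) = (7/3 - 13*1) + 412 = (7/3 - 13) + 412 = -32/3 + 412 = 1204/3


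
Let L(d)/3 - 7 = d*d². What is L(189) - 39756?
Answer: 20214072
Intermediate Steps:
L(d) = 21 + 3*d³ (L(d) = 21 + 3*(d*d²) = 21 + 3*d³)
L(189) - 39756 = (21 + 3*189³) - 39756 = (21 + 3*6751269) - 39756 = (21 + 20253807) - 39756 = 20253828 - 39756 = 20214072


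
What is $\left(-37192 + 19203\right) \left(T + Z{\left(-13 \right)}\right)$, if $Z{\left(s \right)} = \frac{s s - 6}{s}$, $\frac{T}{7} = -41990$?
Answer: $\frac{68740520217}{13} \approx 5.2877 \cdot 10^{9}$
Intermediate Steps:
$T = -293930$ ($T = 7 \left(-41990\right) = -293930$)
$Z{\left(s \right)} = \frac{-6 + s^{2}}{s}$ ($Z{\left(s \right)} = \frac{s^{2} - 6}{s} = \frac{-6 + s^{2}}{s}$)
$\left(-37192 + 19203\right) \left(T + Z{\left(-13 \right)}\right) = \left(-37192 + 19203\right) \left(-293930 - \left(13 + \frac{6}{-13}\right)\right) = - 17989 \left(-293930 - \frac{163}{13}\right) = \left(-17989\right) \left(- \frac{3821253}{13}\right) = \frac{68740520217}{13}$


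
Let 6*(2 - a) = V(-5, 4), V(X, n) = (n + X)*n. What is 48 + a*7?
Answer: 200/3 ≈ 66.667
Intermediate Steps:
V(X, n) = n*(X + n) (V(X, n) = (X + n)*n = n*(X + n))
a = 8/3 (a = 2 - 2*(-5 + 4)/3 = 2 - 2*(-1)/3 = 2 - ⅙*(-4) = 2 + ⅔ = 8/3 ≈ 2.6667)
48 + a*7 = 48 + (8/3)*7 = 48 + 56/3 = 200/3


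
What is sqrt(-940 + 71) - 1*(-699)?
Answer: 699 + I*sqrt(869) ≈ 699.0 + 29.479*I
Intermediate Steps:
sqrt(-940 + 71) - 1*(-699) = sqrt(-869) + 699 = I*sqrt(869) + 699 = 699 + I*sqrt(869)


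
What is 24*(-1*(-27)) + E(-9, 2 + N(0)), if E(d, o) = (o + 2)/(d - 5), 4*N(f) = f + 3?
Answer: 36269/56 ≈ 647.66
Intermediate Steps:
N(f) = 3/4 + f/4 (N(f) = (f + 3)/4 = (3 + f)/4 = 3/4 + f/4)
E(d, o) = (2 + o)/(-5 + d)
24*(-1*(-27)) + E(-9, 2 + N(0)) = 24*(-1*(-27)) + (2 + (2 + (3/4 + (1/4)*0)))/(-5 - 9) = 24*27 + (2 + (2 + (3/4 + 0)))/(-14) = 648 - (2 + (2 + 3/4))/14 = 648 - (2 + 11/4)/14 = 648 - 1/14*19/4 = 648 - 19/56 = 36269/56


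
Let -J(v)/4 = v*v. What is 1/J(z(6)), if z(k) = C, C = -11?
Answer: -1/484 ≈ -0.0020661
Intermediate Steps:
z(k) = -11
J(v) = -4*v**2 (J(v) = -4*v*v = -4*v**2)
1/J(z(6)) = 1/(-4*(-11)**2) = 1/(-4*121) = 1/(-484) = -1/484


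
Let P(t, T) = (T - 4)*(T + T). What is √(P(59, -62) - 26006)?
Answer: I*√17822 ≈ 133.5*I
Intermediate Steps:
P(t, T) = 2*T*(-4 + T) (P(t, T) = (-4 + T)*(2*T) = 2*T*(-4 + T))
√(P(59, -62) - 26006) = √(2*(-62)*(-4 - 62) - 26006) = √(2*(-62)*(-66) - 26006) = √(8184 - 26006) = √(-17822) = I*√17822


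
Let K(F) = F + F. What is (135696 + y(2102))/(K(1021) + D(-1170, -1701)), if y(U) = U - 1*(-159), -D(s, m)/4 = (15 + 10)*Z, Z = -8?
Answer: 137957/2842 ≈ 48.542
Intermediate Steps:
K(F) = 2*F
D(s, m) = 800 (D(s, m) = -4*(15 + 10)*(-8) = -100*(-8) = -4*(-200) = 800)
y(U) = 159 + U (y(U) = U + 159 = 159 + U)
(135696 + y(2102))/(K(1021) + D(-1170, -1701)) = (135696 + (159 + 2102))/(2*1021 + 800) = (135696 + 2261)/(2042 + 800) = 137957/2842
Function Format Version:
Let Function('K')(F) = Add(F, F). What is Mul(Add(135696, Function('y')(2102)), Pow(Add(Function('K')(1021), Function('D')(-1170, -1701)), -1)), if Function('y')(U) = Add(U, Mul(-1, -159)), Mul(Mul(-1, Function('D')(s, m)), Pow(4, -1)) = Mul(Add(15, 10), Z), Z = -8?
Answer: Rational(137957, 2842) ≈ 48.542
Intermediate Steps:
Function('K')(F) = Mul(2, F)
Function('D')(s, m) = 800 (Function('D')(s, m) = Mul(-4, Mul(Add(15, 10), -8)) = Mul(-4, Mul(25, -8)) = Mul(-4, -200) = 800)
Function('y')(U) = Add(159, U) (Function('y')(U) = Add(U, 159) = Add(159, U))
Mul(Add(135696, Function('y')(2102)), Pow(Add(Function('K')(1021), Function('D')(-1170, -1701)), -1)) = Mul(Add(135696, Add(159, 2102)), Pow(Add(Mul(2, 1021), 800), -1)) = Mul(Add(135696, 2261), Pow(Add(2042, 800), -1)) = Mul(137957, Pow(2842, -1)) = Mul(137957, Rational(1, 2842)) = Rational(137957, 2842)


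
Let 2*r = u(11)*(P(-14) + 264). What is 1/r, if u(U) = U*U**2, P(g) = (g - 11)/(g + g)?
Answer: 56/9872027 ≈ 5.6726e-6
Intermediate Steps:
P(g) = (-11 + g)/(2*g) (P(g) = (-11 + g)/((2*g)) = (-11 + g)*(1/(2*g)) = (-11 + g)/(2*g))
u(U) = U**3
r = 9872027/56 (r = (11**3*((1/2)*(-11 - 14)/(-14) + 264))/2 = (1331*((1/2)*(-1/14)*(-25) + 264))/2 = (1331*(25/28 + 264))/2 = (1331*(7417/28))/2 = (1/2)*(9872027/28) = 9872027/56 ≈ 1.7629e+5)
1/r = 1/(9872027/56) = 56/9872027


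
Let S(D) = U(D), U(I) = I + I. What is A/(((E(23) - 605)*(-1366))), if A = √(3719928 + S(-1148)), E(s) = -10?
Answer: 8*√14522/420045 ≈ 0.0022951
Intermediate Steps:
U(I) = 2*I
S(D) = 2*D
A = 16*√14522 (A = √(3719928 + 2*(-1148)) = √(3719928 - 2296) = √3717632 = 16*√14522 ≈ 1928.1)
A/(((E(23) - 605)*(-1366))) = (16*√14522)/(((-10 - 605)*(-1366))) = (16*√14522)/((-615*(-1366))) = (16*√14522)/840090 = (16*√14522)*(1/840090) = 8*√14522/420045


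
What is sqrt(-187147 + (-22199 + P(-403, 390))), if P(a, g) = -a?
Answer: I*sqrt(208943) ≈ 457.1*I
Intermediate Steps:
sqrt(-187147 + (-22199 + P(-403, 390))) = sqrt(-187147 + (-22199 - 1*(-403))) = sqrt(-187147 + (-22199 + 403)) = sqrt(-187147 - 21796) = sqrt(-208943) = I*sqrt(208943)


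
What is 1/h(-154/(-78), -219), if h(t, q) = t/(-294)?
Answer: -1638/11 ≈ -148.91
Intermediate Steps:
h(t, q) = -t/294 (h(t, q) = t*(-1/294) = -t/294)
1/h(-154/(-78), -219) = 1/(-(-11)/(21*(-78))) = 1/(-(-11)*(-1)/(21*78)) = 1/(-1/294*77/39) = 1/(-11/1638) = -1638/11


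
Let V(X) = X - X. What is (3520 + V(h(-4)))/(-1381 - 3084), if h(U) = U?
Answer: -704/893 ≈ -0.78835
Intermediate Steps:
V(X) = 0
(3520 + V(h(-4)))/(-1381 - 3084) = (3520 + 0)/(-1381 - 3084) = 3520/(-4465) = 3520*(-1/4465) = -704/893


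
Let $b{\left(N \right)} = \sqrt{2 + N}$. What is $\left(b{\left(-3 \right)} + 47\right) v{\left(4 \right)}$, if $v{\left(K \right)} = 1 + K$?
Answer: $235 + 5 i \approx 235.0 + 5.0 i$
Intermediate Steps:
$\left(b{\left(-3 \right)} + 47\right) v{\left(4 \right)} = \left(\sqrt{2 - 3} + 47\right) \left(1 + 4\right) = \left(\sqrt{-1} + 47\right) 5 = \left(i + 47\right) 5 = \left(47 + i\right) 5 = 235 + 5 i$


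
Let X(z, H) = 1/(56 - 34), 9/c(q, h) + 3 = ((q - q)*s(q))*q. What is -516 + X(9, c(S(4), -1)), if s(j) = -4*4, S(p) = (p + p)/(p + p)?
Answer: -11351/22 ≈ -515.95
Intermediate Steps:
S(p) = 1 (S(p) = (2*p)/((2*p)) = (2*p)*(1/(2*p)) = 1)
s(j) = -16
c(q, h) = -3 (c(q, h) = 9/(-3 + ((q - q)*(-16))*q) = 9/(-3 + (0*(-16))*q) = 9/(-3 + 0*q) = 9/(-3 + 0) = 9/(-3) = 9*(-⅓) = -3)
X(z, H) = 1/22
-516 + X(9, c(S(4), -1)) = -516 + 1/22 = -11351/22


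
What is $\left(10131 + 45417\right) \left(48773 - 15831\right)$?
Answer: $1829862216$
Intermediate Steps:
$\left(10131 + 45417\right) \left(48773 - 15831\right) = 55548 \cdot 32942 = 1829862216$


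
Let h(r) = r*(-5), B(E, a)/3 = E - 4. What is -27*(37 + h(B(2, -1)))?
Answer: -1809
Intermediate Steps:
B(E, a) = -12 + 3*E (B(E, a) = 3*(E - 4) = 3*(-4 + E) = -12 + 3*E)
h(r) = -5*r
-27*(37 + h(B(2, -1))) = -27*(37 - 5*(-12 + 3*2)) = -27*(37 - 5*(-12 + 6)) = -27*(37 - 5*(-6)) = -27*(37 + 30) = -27*67 = -1809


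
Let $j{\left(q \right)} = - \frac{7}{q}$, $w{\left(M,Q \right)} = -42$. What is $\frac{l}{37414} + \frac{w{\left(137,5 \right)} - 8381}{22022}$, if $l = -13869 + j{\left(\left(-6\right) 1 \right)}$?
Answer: $- \frac{143200511}{190137948} \approx -0.75314$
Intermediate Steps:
$l = - \frac{83207}{6}$ ($l = -13869 - \frac{7}{\left(-6\right) 1} = -13869 - \frac{7}{-6} = -13869 - - \frac{7}{6} = -13869 + \frac{7}{6} = - \frac{83207}{6} \approx -13868.0$)
$\frac{l}{37414} + \frac{w{\left(137,5 \right)} - 8381}{22022} = - \frac{83207}{6 \cdot 37414} + \frac{-42 - 8381}{22022} = \left(- \frac{83207}{6}\right) \frac{1}{37414} + \left(-42 - 8381\right) \frac{1}{22022} = - \frac{83207}{224484} - \frac{8423}{22022} = - \frac{143200511}{190137948}$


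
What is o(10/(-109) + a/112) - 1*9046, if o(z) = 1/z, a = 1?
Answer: -9157714/1011 ≈ -9058.1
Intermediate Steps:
o(10/(-109) + a/112) - 1*9046 = 1/(10/(-109) + 1/112) - 1*9046 = 1/(10*(-1/109) + 1*(1/112)) - 9046 = 1/(-10/109 + 1/112) - 9046 = 1/(-1011/12208) - 9046 = -12208/1011 - 9046 = -9157714/1011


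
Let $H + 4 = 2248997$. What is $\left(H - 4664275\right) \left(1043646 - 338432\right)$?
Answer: $-1703290680348$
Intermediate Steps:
$H = 2248993$ ($H = -4 + 2248997 = 2248993$)
$\left(H - 4664275\right) \left(1043646 - 338432\right) = \left(2248993 - 4664275\right) \left(1043646 - 338432\right) = \left(-2415282\right) 705214 = -1703290680348$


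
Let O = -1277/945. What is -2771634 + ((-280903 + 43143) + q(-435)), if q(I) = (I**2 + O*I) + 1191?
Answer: -177558581/63 ≈ -2.8184e+6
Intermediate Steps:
O = -1277/945 (O = -1277*1/945 = -1277/945 ≈ -1.3513)
q(I) = 1191 + I**2 - 1277*I/945 (q(I) = (I**2 - 1277*I/945) + 1191 = 1191 + I**2 - 1277*I/945)
-2771634 + ((-280903 + 43143) + q(-435)) = -2771634 + ((-280903 + 43143) + (1191 + (-435)**2 - 1277/945*(-435))) = -2771634 + (-237760 + (1191 + 189225 + 37033/63)) = -2771634 + (-237760 + 12033241/63) = -2771634 - 2945639/63 = -177558581/63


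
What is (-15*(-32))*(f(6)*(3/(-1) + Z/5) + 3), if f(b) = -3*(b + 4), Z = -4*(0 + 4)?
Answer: 90720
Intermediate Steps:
Z = -16 (Z = -4*4 = -16)
f(b) = -12 - 3*b (f(b) = -3*(4 + b) = -12 - 3*b)
(-15*(-32))*(f(6)*(3/(-1) + Z/5) + 3) = (-15*(-32))*((-12 - 3*6)*(3/(-1) - 16/5) + 3) = 480*((-12 - 18)*(3*(-1) - 16*⅕) + 3) = 480*(-30*(-3 - 16/5) + 3) = 480*(-30*(-31/5) + 3) = 480*(186 + 3) = 480*189 = 90720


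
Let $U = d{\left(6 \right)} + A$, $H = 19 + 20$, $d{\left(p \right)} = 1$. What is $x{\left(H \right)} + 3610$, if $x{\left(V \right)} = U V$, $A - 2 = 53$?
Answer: $5794$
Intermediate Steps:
$H = 39$
$A = 55$ ($A = 2 + 53 = 55$)
$U = 56$ ($U = 1 + 55 = 56$)
$x{\left(V \right)} = 56 V$
$x{\left(H \right)} + 3610 = 56 \cdot 39 + 3610 = 2184 + 3610 = 5794$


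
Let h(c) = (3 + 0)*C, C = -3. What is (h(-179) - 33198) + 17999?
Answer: -15208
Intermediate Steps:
h(c) = -9 (h(c) = (3 + 0)*(-3) = 3*(-3) = -9)
(h(-179) - 33198) + 17999 = (-9 - 33198) + 17999 = -33207 + 17999 = -15208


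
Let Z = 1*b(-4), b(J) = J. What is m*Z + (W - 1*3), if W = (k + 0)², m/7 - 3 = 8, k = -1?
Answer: -310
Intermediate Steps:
m = 77 (m = 21 + 7*8 = 21 + 56 = 77)
W = 1 (W = (-1 + 0)² = (-1)² = 1)
Z = -4 (Z = 1*(-4) = -4)
m*Z + (W - 1*3) = 77*(-4) + (1 - 1*3) = -308 + (1 - 3) = -308 - 2 = -310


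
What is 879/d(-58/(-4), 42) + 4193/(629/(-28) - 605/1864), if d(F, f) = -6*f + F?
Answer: -26510114942/141240775 ≈ -187.69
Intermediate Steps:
d(F, f) = F - 6*f
879/d(-58/(-4), 42) + 4193/(629/(-28) - 605/1864) = 879/(-58/(-4) - 6*42) + 4193/(629/(-28) - 605/1864) = 879/(-58*(-1/4) - 252) + 4193/(629*(-1/28) - 605*1/1864) = 879/(29/2 - 252) + 4193/(-629/28 - 605/1864) = 879/(-475/2) + 4193/(-297349/13048) = 879*(-2/475) + 4193*(-13048/297349) = -1758/475 - 54710264/297349 = -26510114942/141240775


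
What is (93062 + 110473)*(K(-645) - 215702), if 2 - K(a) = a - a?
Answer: -43902499500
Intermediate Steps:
K(a) = 2 (K(a) = 2 - (a - a) = 2 - 1*0 = 2 + 0 = 2)
(93062 + 110473)*(K(-645) - 215702) = (93062 + 110473)*(2 - 215702) = 203535*(-215700) = -43902499500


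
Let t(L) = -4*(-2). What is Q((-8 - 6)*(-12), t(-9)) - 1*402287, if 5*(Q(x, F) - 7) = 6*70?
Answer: -402196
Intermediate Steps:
t(L) = 8
Q(x, F) = 91 (Q(x, F) = 7 + (6*70)/5 = 7 + (1/5)*420 = 7 + 84 = 91)
Q((-8 - 6)*(-12), t(-9)) - 1*402287 = 91 - 1*402287 = 91 - 402287 = -402196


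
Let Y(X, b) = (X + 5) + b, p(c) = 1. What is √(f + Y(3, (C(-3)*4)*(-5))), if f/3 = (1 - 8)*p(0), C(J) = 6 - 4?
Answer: I*√53 ≈ 7.2801*I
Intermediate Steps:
C(J) = 2
f = -21 (f = 3*((1 - 8)*1) = 3*(-7*1) = 3*(-7) = -21)
Y(X, b) = 5 + X + b (Y(X, b) = (5 + X) + b = 5 + X + b)
√(f + Y(3, (C(-3)*4)*(-5))) = √(-21 + (5 + 3 + (2*4)*(-5))) = √(-21 + (5 + 3 + 8*(-5))) = √(-21 + (5 + 3 - 40)) = √(-21 - 32) = √(-53) = I*√53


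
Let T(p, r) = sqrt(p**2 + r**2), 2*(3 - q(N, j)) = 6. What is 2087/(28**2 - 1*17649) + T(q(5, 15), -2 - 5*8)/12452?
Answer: -12639497/105001490 ≈ -0.12037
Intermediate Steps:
q(N, j) = 0 (q(N, j) = 3 - 1/2*6 = 3 - 3 = 0)
2087/(28**2 - 1*17649) + T(q(5, 15), -2 - 5*8)/12452 = 2087/(28**2 - 1*17649) + sqrt(0**2 + (-2 - 5*8)**2)/12452 = 2087/(784 - 17649) + sqrt(0 + (-2 - 40)**2)*(1/12452) = 2087/(-16865) + sqrt(0 + (-42)**2)*(1/12452) = 2087*(-1/16865) + sqrt(0 + 1764)*(1/12452) = -2087/16865 + sqrt(1764)*(1/12452) = -2087/16865 + 42*(1/12452) = -2087/16865 + 21/6226 = -12639497/105001490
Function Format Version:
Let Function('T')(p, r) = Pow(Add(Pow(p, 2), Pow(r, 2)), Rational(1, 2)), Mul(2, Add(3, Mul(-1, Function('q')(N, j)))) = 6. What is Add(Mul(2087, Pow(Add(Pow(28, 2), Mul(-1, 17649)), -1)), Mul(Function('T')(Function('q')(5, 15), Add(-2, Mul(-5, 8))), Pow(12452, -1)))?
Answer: Rational(-12639497, 105001490) ≈ -0.12037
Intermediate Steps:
Function('q')(N, j) = 0 (Function('q')(N, j) = Add(3, Mul(Rational(-1, 2), 6)) = Add(3, -3) = 0)
Add(Mul(2087, Pow(Add(Pow(28, 2), Mul(-1, 17649)), -1)), Mul(Function('T')(Function('q')(5, 15), Add(-2, Mul(-5, 8))), Pow(12452, -1))) = Add(Mul(2087, Pow(Add(Pow(28, 2), Mul(-1, 17649)), -1)), Mul(Pow(Add(Pow(0, 2), Pow(Add(-2, Mul(-5, 8)), 2)), Rational(1, 2)), Pow(12452, -1))) = Add(Mul(2087, Pow(Add(784, -17649), -1)), Mul(Pow(Add(0, Pow(Add(-2, -40), 2)), Rational(1, 2)), Rational(1, 12452))) = Add(Mul(2087, Pow(-16865, -1)), Mul(Pow(Add(0, Pow(-42, 2)), Rational(1, 2)), Rational(1, 12452))) = Add(Mul(2087, Rational(-1, 16865)), Mul(Pow(Add(0, 1764), Rational(1, 2)), Rational(1, 12452))) = Add(Rational(-2087, 16865), Mul(Pow(1764, Rational(1, 2)), Rational(1, 12452))) = Add(Rational(-2087, 16865), Mul(42, Rational(1, 12452))) = Add(Rational(-2087, 16865), Rational(21, 6226)) = Rational(-12639497, 105001490)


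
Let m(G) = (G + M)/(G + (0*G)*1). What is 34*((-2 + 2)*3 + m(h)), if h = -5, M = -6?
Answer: 374/5 ≈ 74.800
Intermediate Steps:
m(G) = (-6 + G)/G (m(G) = (G - 6)/(G + (0*G)*1) = (-6 + G)/(G + 0*1) = (-6 + G)/(G + 0) = (-6 + G)/G)
34*((-2 + 2)*3 + m(h)) = 34*((-2 + 2)*3 + (-6 - 5)/(-5)) = 34*(0*3 - 1/5*(-11)) = 34*(0 + 11/5) = 34*(11/5) = 374/5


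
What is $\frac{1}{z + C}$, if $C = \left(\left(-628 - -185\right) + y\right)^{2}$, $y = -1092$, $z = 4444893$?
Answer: $\frac{1}{6801118} \approx 1.4703 \cdot 10^{-7}$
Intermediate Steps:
$C = 2356225$ ($C = \left(\left(-628 - -185\right) - 1092\right)^{2} = \left(\left(-628 + 185\right) - 1092\right)^{2} = \left(-443 - 1092\right)^{2} = \left(-1535\right)^{2} = 2356225$)
$\frac{1}{z + C} = \frac{1}{4444893 + 2356225} = \frac{1}{6801118}$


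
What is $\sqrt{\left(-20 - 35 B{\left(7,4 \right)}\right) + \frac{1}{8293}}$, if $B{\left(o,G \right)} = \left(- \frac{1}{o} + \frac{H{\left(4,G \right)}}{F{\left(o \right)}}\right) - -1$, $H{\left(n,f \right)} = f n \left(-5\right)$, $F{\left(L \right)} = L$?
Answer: $\frac{\sqrt{24070855443}}{8293} \approx 18.708$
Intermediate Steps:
$H{\left(n,f \right)} = - 5 f n$
$B{\left(o,G \right)} = 1 - \frac{1}{o} - \frac{20 G}{o}$ ($B{\left(o,G \right)} = \left(- \frac{1}{o} + \frac{\left(-5\right) G 4}{o}\right) - -1 = \left(- \frac{1}{o} + \frac{\left(-20\right) G}{o}\right) + 1 = \left(- \frac{1}{o} - \frac{20 G}{o}\right) + 1 = 1 - \frac{1}{o} - \frac{20 G}{o}$)
$\sqrt{\left(-20 - 35 B{\left(7,4 \right)}\right) + \frac{1}{8293}} = \sqrt{\left(-20 - 35 \frac{-1 + 7 - 80}{7}\right) + \frac{1}{8293}} = \sqrt{\left(-20 - 35 \cdot \frac{1}{7} \left(-74\right)\right) + \frac{1}{8293}} = \sqrt{\left(-20 - -370\right) + \frac{1}{8293}} = \sqrt{\left(-20 + 370\right) + \frac{1}{8293}} = \sqrt{350 + \frac{1}{8293}} = \sqrt{\frac{2902551}{8293}} = \frac{\sqrt{24070855443}}{8293}$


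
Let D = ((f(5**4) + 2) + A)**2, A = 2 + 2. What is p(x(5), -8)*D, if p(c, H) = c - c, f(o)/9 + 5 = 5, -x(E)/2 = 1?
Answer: 0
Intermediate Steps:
x(E) = -2 (x(E) = -2*1 = -2)
f(o) = 0 (f(o) = -45 + 9*5 = -45 + 45 = 0)
p(c, H) = 0
A = 4
D = 36 (D = ((0 + 2) + 4)**2 = (2 + 4)**2 = 6**2 = 36)
p(x(5), -8)*D = 0*36 = 0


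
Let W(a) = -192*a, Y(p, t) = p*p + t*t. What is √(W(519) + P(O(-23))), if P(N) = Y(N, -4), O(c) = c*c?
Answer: √180209 ≈ 424.51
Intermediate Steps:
O(c) = c²
Y(p, t) = p² + t²
P(N) = 16 + N² (P(N) = N² + (-4)² = N² + 16 = 16 + N²)
√(W(519) + P(O(-23))) = √(-192*519 + (16 + ((-23)²)²)) = √(-99648 + (16 + 529²)) = √(-99648 + (16 + 279841)) = √(-99648 + 279857) = √180209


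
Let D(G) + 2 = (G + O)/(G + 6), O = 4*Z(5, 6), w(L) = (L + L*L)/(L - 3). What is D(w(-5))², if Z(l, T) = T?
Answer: 841/49 ≈ 17.163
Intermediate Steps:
w(L) = (L + L²)/(-3 + L)
O = 24 (O = 4*6 = 24)
D(G) = -2 + (24 + G)/(6 + G) (D(G) = -2 + (G + 24)/(G + 6) = -2 + (24 + G)/(6 + G))
D(w(-5))² = ((12 - (-5)*(1 - 5)/(-3 - 5))/(6 - 5*(1 - 5)/(-3 - 5)))² = ((12 - (-5)*(-4)/(-8))/(6 - 5*(-4)/(-8)))² = ((12 - (-5)*(-1)*(-4)/8)/(6 - 5*(-⅛)*(-4)))² = ((12 - 1*(-5/2))/(6 - 5/2))² = ((12 + 5/2)/(7/2))² = ((2/7)*(29/2))² = (29/7)² = 841/49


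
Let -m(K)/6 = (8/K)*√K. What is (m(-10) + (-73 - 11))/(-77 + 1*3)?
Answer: 42/37 - 12*I*√10/185 ≈ 1.1351 - 0.20512*I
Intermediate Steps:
m(K) = -48/√K (m(K) = -6*8/K*√K = -48/√K)
(m(-10) + (-73 - 11))/(-77 + 1*3) = (-(-24)*I*√10/5 + (-73 - 11))/(-77 + 1*3) = (-(-24)*I*√10/5 - 84)/(-77 + 3) = (24*I*√10/5 - 84)/(-74) = (-84 + 24*I*√10/5)*(-1/74) = 42/37 - 12*I*√10/185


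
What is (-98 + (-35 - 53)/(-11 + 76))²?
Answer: 41705764/4225 ≈ 9871.2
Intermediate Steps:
(-98 + (-35 - 53)/(-11 + 76))² = (-98 - 88/65)² = (-6458/65)² = 41705764/4225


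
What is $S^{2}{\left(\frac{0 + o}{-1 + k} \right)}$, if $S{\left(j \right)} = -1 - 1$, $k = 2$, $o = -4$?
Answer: $4$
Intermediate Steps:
$S{\left(j \right)} = -2$
$S^{2}{\left(\frac{0 + o}{-1 + k} \right)} = \left(-2\right)^{2} = 4$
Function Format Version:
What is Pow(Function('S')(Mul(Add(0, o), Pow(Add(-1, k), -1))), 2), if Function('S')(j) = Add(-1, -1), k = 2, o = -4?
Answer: 4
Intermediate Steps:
Function('S')(j) = -2
Pow(Function('S')(Mul(Add(0, o), Pow(Add(-1, k), -1))), 2) = Pow(-2, 2) = 4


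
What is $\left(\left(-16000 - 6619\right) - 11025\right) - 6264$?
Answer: $-39908$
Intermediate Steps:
$\left(\left(-16000 - 6619\right) - 11025\right) - 6264 = \left(-22619 - 11025\right) - 6264 = -33644 - 6264 = -39908$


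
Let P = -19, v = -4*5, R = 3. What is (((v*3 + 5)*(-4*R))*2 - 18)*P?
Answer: -24738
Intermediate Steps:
v = -20
(((v*3 + 5)*(-4*R))*2 - 18)*P = (((-20*3 + 5)*(-4*3))*2 - 18)*(-19) = (((-60 + 5)*(-12))*2 - 18)*(-19) = (-55*(-12)*2 - 18)*(-19) = (660*2 - 18)*(-19) = (1320 - 18)*(-19) = 1302*(-19) = -24738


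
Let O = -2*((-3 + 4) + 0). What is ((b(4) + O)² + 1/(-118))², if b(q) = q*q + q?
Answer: 1461609361/13924 ≈ 1.0497e+5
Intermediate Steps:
b(q) = q + q² (b(q) = q² + q = q + q²)
O = -2 (O = -2*(1 + 0) = -2*1 = -2)
((b(4) + O)² + 1/(-118))² = ((4*(1 + 4) - 2)² + 1/(-118))² = ((4*5 - 2)² - 1/118)² = ((20 - 2)² - 1/118)² = (18² - 1/118)² = (324 - 1/118)² = (38231/118)² = 1461609361/13924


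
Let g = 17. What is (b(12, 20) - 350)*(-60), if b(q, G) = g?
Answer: 19980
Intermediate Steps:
b(q, G) = 17
(b(12, 20) - 350)*(-60) = (17 - 350)*(-60) = -333*(-60) = 19980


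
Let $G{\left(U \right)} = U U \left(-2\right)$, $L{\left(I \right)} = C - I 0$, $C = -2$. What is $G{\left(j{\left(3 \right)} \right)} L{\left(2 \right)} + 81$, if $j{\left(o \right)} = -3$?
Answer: $117$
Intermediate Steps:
$L{\left(I \right)} = -2$ ($L{\left(I \right)} = -2 - I 0 = -2 - 0 = -2 + 0 = -2$)
$G{\left(U \right)} = - 2 U^{2}$ ($G{\left(U \right)} = U^{2} \left(-2\right) = - 2 U^{2}$)
$G{\left(j{\left(3 \right)} \right)} L{\left(2 \right)} + 81 = - 2 \left(-3\right)^{2} \left(-2\right) + 81 = \left(-2\right) 9 \left(-2\right) + 81 = \left(-18\right) \left(-2\right) + 81 = 36 + 81 = 117$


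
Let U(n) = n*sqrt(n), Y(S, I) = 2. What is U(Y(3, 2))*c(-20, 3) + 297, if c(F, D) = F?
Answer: 297 - 40*sqrt(2) ≈ 240.43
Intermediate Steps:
U(n) = n**(3/2)
U(Y(3, 2))*c(-20, 3) + 297 = 2**(3/2)*(-20) + 297 = (2*sqrt(2))*(-20) + 297 = -40*sqrt(2) + 297 = 297 - 40*sqrt(2)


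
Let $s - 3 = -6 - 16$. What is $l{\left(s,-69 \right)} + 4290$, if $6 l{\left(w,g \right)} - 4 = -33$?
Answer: $\frac{25711}{6} \approx 4285.2$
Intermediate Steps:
$s = -19$ ($s = 3 - 22 = -19$)
$l{\left(w,g \right)} = - \frac{29}{6}$ ($l{\left(w,g \right)} = \frac{2}{3} + \frac{1}{6} \left(-33\right) = \frac{2}{3} - \frac{11}{2} = - \frac{29}{6}$)
$l{\left(s,-69 \right)} + 4290 = - \frac{29}{6} + 4290 = \frac{25711}{6}$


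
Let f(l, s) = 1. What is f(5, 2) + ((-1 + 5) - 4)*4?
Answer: 1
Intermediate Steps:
f(5, 2) + ((-1 + 5) - 4)*4 = 1 + ((-1 + 5) - 4)*4 = 1 + (4 - 4)*4 = 1 + 0*4 = 1 + 0 = 1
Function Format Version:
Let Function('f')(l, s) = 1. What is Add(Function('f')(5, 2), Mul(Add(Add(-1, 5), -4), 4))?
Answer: 1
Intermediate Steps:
Add(Function('f')(5, 2), Mul(Add(Add(-1, 5), -4), 4)) = Add(1, Mul(Add(Add(-1, 5), -4), 4)) = Add(1, Mul(Add(4, -4), 4)) = Add(1, Mul(0, 4)) = Add(1, 0) = 1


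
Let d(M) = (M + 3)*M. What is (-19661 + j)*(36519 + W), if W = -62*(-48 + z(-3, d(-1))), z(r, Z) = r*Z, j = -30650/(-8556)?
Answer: -47681543511/62 ≈ -7.6906e+8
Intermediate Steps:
j = 15325/4278 (j = -30650*(-1/8556) = 15325/4278 ≈ 3.5823)
d(M) = M*(3 + M) (d(M) = (3 + M)*M = M*(3 + M))
z(r, Z) = Z*r
W = 2604 (W = -62*(-48 - (3 - 1)*(-3)) = -62*(-48 - 1*2*(-3)) = -62*(-48 - 2*(-3)) = -62*(-48 + 6) = -62*(-42) = 2604)
(-19661 + j)*(36519 + W) = (-19661 + 15325/4278)*(36519 + 2604) = -84094433/4278*39123 = -47681543511/62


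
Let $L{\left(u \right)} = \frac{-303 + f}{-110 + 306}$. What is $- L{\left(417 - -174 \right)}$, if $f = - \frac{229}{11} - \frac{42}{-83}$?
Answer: $\frac{73796}{44737} \approx 1.6496$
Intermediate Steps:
$f = - \frac{18545}{913}$ ($f = \left(-229\right) \frac{1}{11} - - \frac{42}{83} = - \frac{229}{11} + \frac{42}{83} = - \frac{18545}{913} \approx -20.312$)
$L{\left(u \right)} = - \frac{73796}{44737}$ ($L{\left(u \right)} = \frac{-303 - \frac{18545}{913}}{-110 + 306} = - \frac{295184}{913 \cdot 196} = \left(- \frac{295184}{913}\right) \frac{1}{196} = - \frac{73796}{44737}$)
$- L{\left(417 - -174 \right)} = \left(-1\right) \left(- \frac{73796}{44737}\right) = \frac{73796}{44737}$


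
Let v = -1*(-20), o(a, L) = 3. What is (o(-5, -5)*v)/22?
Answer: 30/11 ≈ 2.7273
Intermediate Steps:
v = 20
(o(-5, -5)*v)/22 = (3*20)/22 = 60*(1/22) = 30/11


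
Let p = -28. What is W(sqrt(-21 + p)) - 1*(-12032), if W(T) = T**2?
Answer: 11983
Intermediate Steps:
W(sqrt(-21 + p)) - 1*(-12032) = (sqrt(-21 - 28))**2 - 1*(-12032) = (sqrt(-49))**2 + 12032 = (7*I)**2 + 12032 = -49 + 12032 = 11983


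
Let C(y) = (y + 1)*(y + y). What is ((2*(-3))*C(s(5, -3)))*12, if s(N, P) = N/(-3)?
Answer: -160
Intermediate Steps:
s(N, P) = -N/3 (s(N, P) = N*(-1/3) = -N/3)
C(y) = 2*y*(1 + y) (C(y) = (1 + y)*(2*y) = 2*y*(1 + y))
((2*(-3))*C(s(5, -3)))*12 = ((2*(-3))*(2*(-1/3*5)*(1 - 1/3*5)))*12 = -12*(-5)*(1 - 5/3)/3*12 = -12*(-5)*(-2)/(3*3)*12 = -6*20/9*12 = -40/3*12 = -160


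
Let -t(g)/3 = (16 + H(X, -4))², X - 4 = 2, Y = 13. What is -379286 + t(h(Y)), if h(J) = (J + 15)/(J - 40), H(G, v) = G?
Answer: -380738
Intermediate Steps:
X = 6 (X = 4 + 2 = 6)
h(J) = (15 + J)/(-40 + J)
t(g) = -1452 (t(g) = -3*(16 + 6)² = -3*22² = -3*484 = -1452)
-379286 + t(h(Y)) = -379286 - 1452 = -380738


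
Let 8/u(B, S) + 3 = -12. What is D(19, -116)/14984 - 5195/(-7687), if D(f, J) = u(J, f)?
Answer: 145945838/215966265 ≈ 0.67578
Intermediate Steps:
u(B, S) = -8/15 (u(B, S) = 8/(-3 - 12) = 8/(-15) = 8*(-1/15) = -8/15)
D(f, J) = -8/15
D(19, -116)/14984 - 5195/(-7687) = -8/15/14984 - 5195/(-7687) = -8/15*1/14984 - 5195*(-1/7687) = -1/28095 + 5195/7687 = 145945838/215966265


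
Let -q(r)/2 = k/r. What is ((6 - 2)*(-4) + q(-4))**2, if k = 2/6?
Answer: 9025/36 ≈ 250.69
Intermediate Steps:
k = 1/3 (k = 2*(1/6) = 1/3 ≈ 0.33333)
q(r) = -2/(3*r)
((6 - 2)*(-4) + q(-4))**2 = ((6 - 2)*(-4) - 2/3/(-4))**2 = (4*(-4) - 2/3*(-1/4))**2 = (-16 + 1/6)**2 = (-95/6)**2 = 9025/36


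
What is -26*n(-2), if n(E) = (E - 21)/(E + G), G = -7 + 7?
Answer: -299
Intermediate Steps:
G = 0
n(E) = (-21 + E)/E (n(E) = (E - 21)/(E + 0) = (-21 + E)/E)
-26*n(-2) = -26*(-21 - 2)/(-2) = -(-13)*(-23) = -26*23/2 = -299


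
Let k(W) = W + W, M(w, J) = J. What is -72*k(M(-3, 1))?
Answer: -144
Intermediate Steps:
k(W) = 2*W
-72*k(M(-3, 1)) = -144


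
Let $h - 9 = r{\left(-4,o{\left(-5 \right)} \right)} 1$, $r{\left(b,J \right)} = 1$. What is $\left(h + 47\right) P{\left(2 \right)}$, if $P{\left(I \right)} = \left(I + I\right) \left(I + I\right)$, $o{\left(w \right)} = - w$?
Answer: $912$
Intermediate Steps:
$P{\left(I \right)} = 4 I^{2}$ ($P{\left(I \right)} = 2 I 2 I = 4 I^{2}$)
$h = 10$ ($h = 9 + 1 \cdot 1 = 9 + 1 = 10$)
$\left(h + 47\right) P{\left(2 \right)} = \left(10 + 47\right) 4 \cdot 2^{2} = 57 \cdot 4 \cdot 4 = 57 \cdot 16 = 912$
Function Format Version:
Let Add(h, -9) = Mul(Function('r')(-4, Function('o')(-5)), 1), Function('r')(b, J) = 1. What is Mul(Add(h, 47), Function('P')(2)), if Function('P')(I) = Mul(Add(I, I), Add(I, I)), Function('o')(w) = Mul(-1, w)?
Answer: 912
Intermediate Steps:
Function('P')(I) = Mul(4, Pow(I, 2)) (Function('P')(I) = Mul(Mul(2, I), Mul(2, I)) = Mul(4, Pow(I, 2)))
h = 10 (h = Add(9, Mul(1, 1)) = Add(9, 1) = 10)
Mul(Add(h, 47), Function('P')(2)) = Mul(Add(10, 47), Mul(4, Pow(2, 2))) = Mul(57, Mul(4, 4)) = Mul(57, 16) = 912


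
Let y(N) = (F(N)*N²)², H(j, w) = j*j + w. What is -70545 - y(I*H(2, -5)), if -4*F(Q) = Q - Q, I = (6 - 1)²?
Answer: -70545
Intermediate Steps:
I = 25 (I = 5² = 25)
F(Q) = 0 (F(Q) = -(Q - Q)/4 = -¼*0 = 0)
H(j, w) = w + j² (H(j, w) = j² + w = w + j²)
y(N) = 0 (y(N) = (0*N²)² = 0² = 0)
-70545 - y(I*H(2, -5)) = -70545 - 1*0 = -70545 + 0 = -70545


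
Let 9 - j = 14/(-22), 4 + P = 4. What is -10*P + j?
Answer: 106/11 ≈ 9.6364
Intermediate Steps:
P = 0 (P = -4 + 4 = 0)
j = 106/11 (j = 9 - 14/(-22) = 9 - 14*(-1)/22 = 9 - 1*(-7/11) = 9 + 7/11 = 106/11 ≈ 9.6364)
-10*P + j = -10*0 + 106/11 = 0 + 106/11 = 106/11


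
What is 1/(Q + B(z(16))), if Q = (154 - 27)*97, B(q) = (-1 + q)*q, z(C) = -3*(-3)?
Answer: 1/12391 ≈ 8.0704e-5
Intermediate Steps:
z(C) = 9
B(q) = q*(-1 + q)
Q = 12319 (Q = 127*97 = 12319)
1/(Q + B(z(16))) = 1/(12319 + 9*(-1 + 9)) = 1/(12319 + 9*8) = 1/(12319 + 72) = 1/12391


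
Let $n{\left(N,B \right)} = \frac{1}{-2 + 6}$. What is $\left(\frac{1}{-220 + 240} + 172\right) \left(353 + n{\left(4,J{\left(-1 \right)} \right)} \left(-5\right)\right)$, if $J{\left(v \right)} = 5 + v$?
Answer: $\frac{4841487}{80} \approx 60519.0$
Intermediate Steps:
$n{\left(N,B \right)} = \frac{1}{4}$
$\left(\frac{1}{-220 + 240} + 172\right) \left(353 + n{\left(4,J{\left(-1 \right)} \right)} \left(-5\right)\right) = \left(\frac{1}{-220 + 240} + 172\right) \left(353 + \frac{1}{4} \left(-5\right)\right) = \left(\frac{1}{20} + 172\right) \left(353 - \frac{5}{4}\right) = \left(\frac{1}{20} + 172\right) \frac{1407}{4} = \frac{3441}{20} \cdot \frac{1407}{4} = \frac{4841487}{80}$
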